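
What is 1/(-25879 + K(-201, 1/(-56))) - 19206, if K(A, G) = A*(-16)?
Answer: -435265579/22663 ≈ -19206.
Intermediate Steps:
K(A, G) = -16*A
1/(-25879 + K(-201, 1/(-56))) - 19206 = 1/(-25879 - 16*(-201)) - 19206 = 1/(-25879 + 3216) - 19206 = 1/(-22663) - 19206 = -1/22663 - 19206 = -435265579/22663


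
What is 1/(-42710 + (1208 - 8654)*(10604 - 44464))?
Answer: 1/252078850 ≈ 3.9670e-9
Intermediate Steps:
1/(-42710 + (1208 - 8654)*(10604 - 44464)) = 1/(-42710 - 7446*(-33860)) = 1/(-42710 + 252121560) = 1/252078850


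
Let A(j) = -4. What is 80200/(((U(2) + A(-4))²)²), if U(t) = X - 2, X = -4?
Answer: 401/50 ≈ 8.0200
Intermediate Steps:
U(t) = -6 (U(t) = -4 - 2 = -6)
80200/(((U(2) + A(-4))²)²) = 80200/(((-6 - 4)²)²) = 80200/(((-10)²)²) = 80200/(100²) = 80200/10000 = 80200*(1/10000) = 401/50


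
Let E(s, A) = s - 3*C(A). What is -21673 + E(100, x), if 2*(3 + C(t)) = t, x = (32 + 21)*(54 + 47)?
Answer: -59187/2 ≈ -29594.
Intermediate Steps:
x = 5353 (x = 53*101 = 5353)
C(t) = -3 + t/2
E(s, A) = 9 + s - 3*A/2 (E(s, A) = s - 3*(-3 + A/2) = s + (9 - 3*A/2) = 9 + s - 3*A/2)
-21673 + E(100, x) = -21673 + (9 + 100 - 3/2*5353) = -21673 + (9 + 100 - 16059/2) = -21673 - 15841/2 = -59187/2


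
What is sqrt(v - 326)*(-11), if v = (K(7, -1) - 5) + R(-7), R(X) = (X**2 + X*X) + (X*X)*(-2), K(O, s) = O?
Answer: -198*I ≈ -198.0*I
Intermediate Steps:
R(X) = 0 (R(X) = (X**2 + X**2) + X**2*(-2) = 2*X**2 - 2*X**2 = 0)
v = 2 (v = (7 - 5) + 0 = 2 + 0 = 2)
sqrt(v - 326)*(-11) = sqrt(2 - 326)*(-11) = sqrt(-324)*(-11) = (18*I)*(-11) = -198*I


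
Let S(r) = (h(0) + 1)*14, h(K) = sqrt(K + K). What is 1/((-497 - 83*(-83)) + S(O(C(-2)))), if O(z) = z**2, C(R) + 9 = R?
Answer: 1/6406 ≈ 0.00015610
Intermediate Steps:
C(R) = -9 + R
h(K) = sqrt(2)*sqrt(K) (h(K) = sqrt(2*K) = sqrt(2)*sqrt(K))
S(r) = 14 (S(r) = (sqrt(2)*sqrt(0) + 1)*14 = (sqrt(2)*0 + 1)*14 = (0 + 1)*14 = 1*14 = 14)
1/((-497 - 83*(-83)) + S(O(C(-2)))) = 1/((-497 - 83*(-83)) + 14) = 1/((-497 + 6889) + 14) = 1/(6392 + 14) = 1/6406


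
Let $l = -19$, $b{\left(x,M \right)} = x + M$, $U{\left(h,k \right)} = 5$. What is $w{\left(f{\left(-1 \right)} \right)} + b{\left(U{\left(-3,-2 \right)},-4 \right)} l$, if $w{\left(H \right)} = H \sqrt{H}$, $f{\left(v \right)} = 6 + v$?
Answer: $-19 + 5 \sqrt{5} \approx -7.8197$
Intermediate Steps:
$b{\left(x,M \right)} = M + x$
$w{\left(H \right)} = H^{\frac{3}{2}}$
$w{\left(f{\left(-1 \right)} \right)} + b{\left(U{\left(-3,-2 \right)},-4 \right)} l = \left(6 - 1\right)^{\frac{3}{2}} + \left(-4 + 5\right) \left(-19\right) = 5^{\frac{3}{2}} + 1 \left(-19\right) = 5 \sqrt{5} - 19 = -19 + 5 \sqrt{5}$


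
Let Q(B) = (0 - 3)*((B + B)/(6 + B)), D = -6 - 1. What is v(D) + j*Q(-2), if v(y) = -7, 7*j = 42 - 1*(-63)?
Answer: 38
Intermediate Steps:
j = 15 (j = (42 - 1*(-63))/7 = (42 + 63)/7 = (1/7)*105 = 15)
D = -7
Q(B) = -6*B/(6 + B) (Q(B) = -3*2*B/(6 + B) = -6*B/(6 + B))
v(D) + j*Q(-2) = -7 + 15*(-6*(-2)/(6 - 2)) = -7 + 15*(-6*(-2)/4) = -7 + 15*(-6*(-2)*1/4) = -7 + 15*3 = -7 + 45 = 38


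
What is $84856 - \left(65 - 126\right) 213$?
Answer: $97849$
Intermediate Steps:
$84856 - \left(65 - 126\right) 213 = 84856 - \left(-61\right) 213 = 84856 - -12993 = 84856 + 12993 = 97849$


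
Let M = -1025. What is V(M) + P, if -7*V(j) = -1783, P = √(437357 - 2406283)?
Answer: 1783/7 + I*√1968926 ≈ 254.71 + 1403.2*I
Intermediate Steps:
P = I*√1968926 (P = √(-1968926) = I*√1968926 ≈ 1403.2*I)
V(j) = 1783/7 (V(j) = -⅐*(-1783) = 1783/7)
V(M) + P = 1783/7 + I*√1968926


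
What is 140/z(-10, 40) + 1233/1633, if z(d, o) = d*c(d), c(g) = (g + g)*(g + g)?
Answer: 235169/326600 ≈ 0.72005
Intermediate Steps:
c(g) = 4*g² (c(g) = (2*g)*(2*g) = 4*g²)
z(d, o) = 4*d³ (z(d, o) = d*(4*d²) = 4*d³)
140/z(-10, 40) + 1233/1633 = 140/((4*(-10)³)) + 1233/1633 = 140/((4*(-1000))) + 1233*(1/1633) = 140/(-4000) + 1233/1633 = 140*(-1/4000) + 1233/1633 = -7/200 + 1233/1633 = 235169/326600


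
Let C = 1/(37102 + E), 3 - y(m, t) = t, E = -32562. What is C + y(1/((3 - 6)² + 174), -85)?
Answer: 399521/4540 ≈ 88.000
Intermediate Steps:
y(m, t) = 3 - t
C = 1/4540 (C = 1/(37102 - 32562) = 1/4540 ≈ 0.00022026)
C + y(1/((3 - 6)² + 174), -85) = 1/4540 + (3 - 1*(-85)) = 1/4540 + (3 + 85) = 1/4540 + 88 = 399521/4540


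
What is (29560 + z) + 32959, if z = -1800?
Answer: 60719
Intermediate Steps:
(29560 + z) + 32959 = (29560 - 1800) + 32959 = 27760 + 32959 = 60719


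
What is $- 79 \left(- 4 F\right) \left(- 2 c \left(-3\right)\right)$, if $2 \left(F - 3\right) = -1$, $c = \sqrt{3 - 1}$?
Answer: $4740 \sqrt{2} \approx 6703.4$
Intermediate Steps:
$c = \sqrt{2} \approx 1.4142$
$F = \frac{5}{2}$ ($F = 3 + \frac{1}{2} \left(-1\right) = 3 - \frac{1}{2} = \frac{5}{2} \approx 2.5$)
$- 79 \left(- 4 F\right) \left(- 2 c \left(-3\right)\right) = - 79 \left(\left(-4\right) \frac{5}{2}\right) \left(- 2 \sqrt{2} \left(-3\right)\right) = \left(-79\right) \left(-10\right) \left(- 2 \left(- 3 \sqrt{2}\right)\right) = 790 \cdot 6 \sqrt{2} = 4740 \sqrt{2}$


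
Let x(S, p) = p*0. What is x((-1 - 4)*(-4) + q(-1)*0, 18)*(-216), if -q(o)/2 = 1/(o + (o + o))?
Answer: 0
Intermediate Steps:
q(o) = -2/(3*o) (q(o) = -2/(o + (o + o)) = -2/(o + 2*o) = -2*1/(3*o) = -2/(3*o))
x(S, p) = 0
x((-1 - 4)*(-4) + q(-1)*0, 18)*(-216) = 0*(-216) = 0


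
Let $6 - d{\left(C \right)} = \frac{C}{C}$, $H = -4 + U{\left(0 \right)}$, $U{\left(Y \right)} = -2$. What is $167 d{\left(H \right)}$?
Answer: $835$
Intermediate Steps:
$H = -6$ ($H = -4 - 2 = -6$)
$d{\left(C \right)} = 5$ ($d{\left(C \right)} = 6 - \frac{C}{C} = 6 - 1 = 5$)
$167 d{\left(H \right)} = 167 \cdot 5 = 835$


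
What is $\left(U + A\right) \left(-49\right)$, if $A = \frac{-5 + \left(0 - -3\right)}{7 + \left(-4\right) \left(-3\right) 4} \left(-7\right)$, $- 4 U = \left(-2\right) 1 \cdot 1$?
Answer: $- \frac{4067}{110} \approx -36.973$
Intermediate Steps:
$U = \frac{1}{2}$ ($U = - \frac{\left(-2\right) 1 \cdot 1}{4} = - \frac{\left(-2\right) 1}{4} = \left(- \frac{1}{4}\right) \left(-2\right) = \frac{1}{2} \approx 0.5$)
$A = \frac{14}{55}$ ($A = \frac{-5 + \left(0 + 3\right)}{7 + 12 \cdot 4} \left(-7\right) = \frac{-5 + 3}{7 + 48} \left(-7\right) = - \frac{2}{55} \left(-7\right) = \left(-2\right) \frac{1}{55} \left(-7\right) = \left(- \frac{2}{55}\right) \left(-7\right) = \frac{14}{55} \approx 0.25455$)
$\left(U + A\right) \left(-49\right) = \left(\frac{1}{2} + \frac{14}{55}\right) \left(-49\right) = \frac{83}{110} \left(-49\right) = - \frac{4067}{110}$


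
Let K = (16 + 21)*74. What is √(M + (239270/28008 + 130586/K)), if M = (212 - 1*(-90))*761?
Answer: √1714363884195251/86358 ≈ 479.46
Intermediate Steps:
K = 2738 (K = 37*74 = 2738)
M = 229822 (M = (212 + 90)*761 = 302*761 = 229822)
√(M + (239270/28008 + 130586/K)) = √(229822 + (239270/28008 + 130586/2738)) = √(229822 + (239270*(1/28008) + 130586*(1/2738))) = √(229822 + (119635/14004 + 65293/1369)) = √(229822 + 1078143487/19171476) = √(4407105100759/19171476) = √1714363884195251/86358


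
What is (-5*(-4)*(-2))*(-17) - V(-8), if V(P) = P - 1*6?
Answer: 694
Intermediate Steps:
V(P) = -6 + P (V(P) = P - 6 = -6 + P)
(-5*(-4)*(-2))*(-17) - V(-8) = (-5*(-4)*(-2))*(-17) - (-6 - 8) = (20*(-2))*(-17) - 1*(-14) = -40*(-17) + 14 = 680 + 14 = 694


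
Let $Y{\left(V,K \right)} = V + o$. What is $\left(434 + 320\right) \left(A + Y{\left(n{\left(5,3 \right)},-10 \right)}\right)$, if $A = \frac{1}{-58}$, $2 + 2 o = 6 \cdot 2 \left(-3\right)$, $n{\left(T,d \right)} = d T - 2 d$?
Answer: $-7553$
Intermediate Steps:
$n{\left(T,d \right)} = - 2 d + T d$ ($n{\left(T,d \right)} = T d - 2 d = - 2 d + T d$)
$o = -19$ ($o = -1 + \frac{6 \cdot 2 \left(-3\right)}{2} = -1 + \frac{12 \left(-3\right)}{2} = -1 + \frac{1}{2} \left(-36\right) = -1 - 18 = -19$)
$Y{\left(V,K \right)} = -19 + V$ ($Y{\left(V,K \right)} = V - 19 = -19 + V$)
$A = - \frac{1}{58} \approx -0.017241$
$\left(434 + 320\right) \left(A + Y{\left(n{\left(5,3 \right)},-10 \right)}\right) = \left(434 + 320\right) \left(- \frac{1}{58} - \left(19 - 3 \left(-2 + 5\right)\right)\right) = 754 \left(- \frac{1}{58} + \left(-19 + 3 \cdot 3\right)\right) = 754 \left(- \frac{1}{58} + \left(-19 + 9\right)\right) = 754 \left(- \frac{1}{58} - 10\right) = 754 \left(- \frac{581}{58}\right) = -7553$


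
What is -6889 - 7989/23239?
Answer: -160101460/23239 ≈ -6889.3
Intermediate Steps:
-6889 - 7989/23239 = -160101460/23239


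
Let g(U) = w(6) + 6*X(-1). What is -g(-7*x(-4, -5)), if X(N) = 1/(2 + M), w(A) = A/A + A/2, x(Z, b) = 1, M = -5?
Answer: -2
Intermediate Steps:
w(A) = 1 + A/2 (w(A) = 1 + A*(½) = 1 + A/2)
X(N) = -⅓ (X(N) = 1/(2 - 5) = 1/(-3) = -⅓)
g(U) = 2 (g(U) = (1 + (½)*6) + 6*(-⅓) = (1 + 3) - 2 = 4 - 2 = 2)
-g(-7*x(-4, -5)) = -1*2 = -2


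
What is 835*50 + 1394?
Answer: 43144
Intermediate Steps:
835*50 + 1394 = 41750 + 1394 = 43144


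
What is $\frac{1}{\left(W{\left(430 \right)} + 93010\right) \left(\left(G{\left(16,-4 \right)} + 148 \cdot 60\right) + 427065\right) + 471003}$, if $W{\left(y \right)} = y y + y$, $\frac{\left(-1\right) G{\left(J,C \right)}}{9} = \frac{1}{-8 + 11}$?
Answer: $\frac{1}{121340567283} \approx 8.2413 \cdot 10^{-12}$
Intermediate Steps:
$G{\left(J,C \right)} = -3$ ($G{\left(J,C \right)} = - \frac{9}{-8 + 11} = - \frac{9}{3} = \left(-9\right) \frac{1}{3} = -3$)
$W{\left(y \right)} = y + y^{2}$ ($W{\left(y \right)} = y^{2} + y = y + y^{2}$)
$\frac{1}{\left(W{\left(430 \right)} + 93010\right) \left(\left(G{\left(16,-4 \right)} + 148 \cdot 60\right) + 427065\right) + 471003} = \frac{1}{\left(430 \left(1 + 430\right) + 93010\right) \left(\left(-3 + 148 \cdot 60\right) + 427065\right) + 471003} = \frac{1}{\left(430 \cdot 431 + 93010\right) \left(\left(-3 + 8880\right) + 427065\right) + 471003} = \frac{1}{\left(185330 + 93010\right) \left(8877 + 427065\right) + 471003} = \frac{1}{278340 \cdot 435942 + 471003} = \frac{1}{121340096280 + 471003} = \frac{1}{121340567283}$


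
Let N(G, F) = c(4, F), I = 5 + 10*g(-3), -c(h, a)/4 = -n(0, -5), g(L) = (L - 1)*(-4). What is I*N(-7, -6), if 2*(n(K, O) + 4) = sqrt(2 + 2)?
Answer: -1980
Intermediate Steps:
n(K, O) = -3 (n(K, O) = -4 + sqrt(2 + 2)/2 = -4 + sqrt(4)/2 = -4 + (1/2)*2 = -4 + 1 = -3)
g(L) = 4 - 4*L (g(L) = (-1 + L)*(-4) = 4 - 4*L)
c(h, a) = -12 (c(h, a) = -(-4)*(-3) = -4*3 = -12)
I = 165 (I = 5 + 10*(4 - 4*(-3)) = 5 + 10*(4 + 12) = 5 + 10*16 = 5 + 160 = 165)
N(G, F) = -12
I*N(-7, -6) = 165*(-12) = -1980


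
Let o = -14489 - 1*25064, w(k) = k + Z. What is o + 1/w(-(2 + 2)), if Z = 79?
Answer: -2966474/75 ≈ -39553.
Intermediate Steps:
w(k) = 79 + k (w(k) = k + 79 = 79 + k)
o = -39553 (o = -14489 - 25064 = -39553)
o + 1/w(-(2 + 2)) = -39553 + 1/(79 - (2 + 2)) = -39553 + 1/(79 - 1*4) = -39553 + 1/(79 - 4) = -39553 + 1/75 = -2966474/75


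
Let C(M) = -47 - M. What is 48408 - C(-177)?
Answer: 48278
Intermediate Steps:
48408 - C(-177) = 48408 - (-47 - 1*(-177)) = 48408 - (-47 + 177) = 48408 - 1*130 = 48408 - 130 = 48278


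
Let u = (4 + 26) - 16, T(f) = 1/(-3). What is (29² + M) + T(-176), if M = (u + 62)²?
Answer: 19850/3 ≈ 6616.7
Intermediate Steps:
T(f) = -⅓
u = 14 (u = 30 - 16 = 14)
M = 5776 (M = (14 + 62)² = 76² = 5776)
(29² + M) + T(-176) = (29² + 5776) - ⅓ = (841 + 5776) - ⅓ = 6617 - ⅓ = 19850/3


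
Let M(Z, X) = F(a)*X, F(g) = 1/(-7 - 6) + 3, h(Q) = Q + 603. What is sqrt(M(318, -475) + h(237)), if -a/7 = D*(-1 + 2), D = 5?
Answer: I*sqrt(92690)/13 ≈ 23.419*I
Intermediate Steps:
h(Q) = 603 + Q
a = -35 (a = -35*(-1 + 2) = -35 ≈ -35.000)
F(g) = 38/13 (F(g) = 1/(-13) + 3 = -1/13 + 3 = 38/13)
M(Z, X) = 38*X/13
sqrt(M(318, -475) + h(237)) = sqrt((38/13)*(-475) + (603 + 237)) = sqrt(-18050/13 + 840) = sqrt(-7130/13) = I*sqrt(92690)/13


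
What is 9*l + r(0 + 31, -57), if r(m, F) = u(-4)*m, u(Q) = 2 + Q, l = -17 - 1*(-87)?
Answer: 568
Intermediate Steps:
l = 70 (l = -17 + 87 = 70)
r(m, F) = -2*m (r(m, F) = (2 - 4)*m = -2*m)
9*l + r(0 + 31, -57) = 9*70 - 2*(0 + 31) = 630 - 2*31 = 630 - 62 = 568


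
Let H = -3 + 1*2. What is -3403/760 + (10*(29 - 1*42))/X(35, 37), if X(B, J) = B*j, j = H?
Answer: -4061/5320 ≈ -0.76335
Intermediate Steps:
H = -1 (H = -3 + 2 = -1)
j = -1
X(B, J) = -B (X(B, J) = B*(-1) = -B)
-3403/760 + (10*(29 - 1*42))/X(35, 37) = -3403/760 + (10*(29 - 1*42))/((-1*35)) = -3403*1/760 + (10*(29 - 42))/(-35) = -3403/760 + (10*(-13))*(-1/35) = -3403/760 - 130*(-1/35) = -3403/760 + 26/7 = -4061/5320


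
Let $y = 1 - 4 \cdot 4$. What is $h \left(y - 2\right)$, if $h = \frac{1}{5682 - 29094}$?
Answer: $\frac{17}{23412} \approx 0.00072612$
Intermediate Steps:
$y = -15$ ($y = 1 - 16 = -15$)
$h = - \frac{1}{23412}$ ($h = \frac{1}{-23412} = - \frac{1}{23412} \approx -4.2713 \cdot 10^{-5}$)
$h \left(y - 2\right) = - \frac{-15 - 2}{23412} = \left(- \frac{1}{23412}\right) \left(-17\right) = \frac{17}{23412}$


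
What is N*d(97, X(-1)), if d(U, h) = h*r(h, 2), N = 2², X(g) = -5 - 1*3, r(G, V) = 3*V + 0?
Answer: -192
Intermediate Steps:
r(G, V) = 3*V
X(g) = -8 (X(g) = -5 - 3 = -8)
N = 4
d(U, h) = 6*h (d(U, h) = h*(3*2) = h*6 = 6*h)
N*d(97, X(-1)) = 4*(6*(-8)) = 4*(-48) = -192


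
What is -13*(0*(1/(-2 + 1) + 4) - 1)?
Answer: 13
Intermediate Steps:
-13*(0*(1/(-2 + 1) + 4) - 1) = -13*(0*(1/(-1) + 4) - 1) = -13*(0*(-1 + 4) - 1) = -13*(0*3 - 1) = -13*(0 - 1) = -13*(-1) = 13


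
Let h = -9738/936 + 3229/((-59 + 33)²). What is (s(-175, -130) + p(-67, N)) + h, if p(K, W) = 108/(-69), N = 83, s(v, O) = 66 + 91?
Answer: 582302/3887 ≈ 149.81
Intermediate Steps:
s(v, O) = 157
p(K, W) = -36/23 (p(K, W) = 108*(-1/69) = -36/23)
h = -951/169 (h = -9738*1/936 + 3229/((-26)²) = -541/52 + 3229/676 = -951/169 ≈ -5.6272)
(s(-175, -130) + p(-67, N)) + h = (157 - 36/23) - 951/169 = 3575/23 - 951/169 = 582302/3887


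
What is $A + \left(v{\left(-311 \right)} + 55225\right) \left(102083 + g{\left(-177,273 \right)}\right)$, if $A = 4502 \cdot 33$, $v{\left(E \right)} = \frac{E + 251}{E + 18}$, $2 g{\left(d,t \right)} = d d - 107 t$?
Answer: $\frac{1668982684708}{293} \approx 5.6962 \cdot 10^{9}$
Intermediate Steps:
$g{\left(d,t \right)} = \frac{d^{2}}{2} - \frac{107 t}{2}$ ($g{\left(d,t \right)} = \frac{d d - 107 t}{2} = \frac{d^{2} - 107 t}{2} = \frac{d^{2}}{2} - \frac{107 t}{2}$)
$v{\left(E \right)} = \frac{251 + E}{18 + E}$
$A = 148566$
$A + \left(v{\left(-311 \right)} + 55225\right) \left(102083 + g{\left(-177,273 \right)}\right) = 148566 + \left(\frac{251 - 311}{18 - 311} + 55225\right) \left(102083 + \left(\frac{\left(-177\right)^{2}}{2} - \frac{29211}{2}\right)\right) = 148566 + \left(\frac{1}{-293} \left(-60\right) + 55225\right) \left(102083 + \left(\frac{1}{2} \cdot 31329 - \frac{29211}{2}\right)\right) = 148566 + \left(\left(- \frac{1}{293}\right) \left(-60\right) + 55225\right) \left(102083 + \left(\frac{31329}{2} - \frac{29211}{2}\right)\right) = 148566 + \left(\frac{60}{293} + 55225\right) \left(102083 + 1059\right) = 148566 + \frac{16180985}{293} \cdot 103142 = 148566 + \frac{1668939154870}{293} = \frac{1668982684708}{293}$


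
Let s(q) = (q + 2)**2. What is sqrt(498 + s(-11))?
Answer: sqrt(579) ≈ 24.062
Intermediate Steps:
s(q) = (2 + q)**2
sqrt(498 + s(-11)) = sqrt(498 + (2 - 11)**2) = sqrt(498 + (-9)**2) = sqrt(498 + 81) = sqrt(579)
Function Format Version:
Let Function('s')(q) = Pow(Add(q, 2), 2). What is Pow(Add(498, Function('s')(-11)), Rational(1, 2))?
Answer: Pow(579, Rational(1, 2)) ≈ 24.062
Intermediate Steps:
Function('s')(q) = Pow(Add(2, q), 2)
Pow(Add(498, Function('s')(-11)), Rational(1, 2)) = Pow(Add(498, Pow(Add(2, -11), 2)), Rational(1, 2)) = Pow(Add(498, Pow(-9, 2)), Rational(1, 2)) = Pow(Add(498, 81), Rational(1, 2)) = Pow(579, Rational(1, 2))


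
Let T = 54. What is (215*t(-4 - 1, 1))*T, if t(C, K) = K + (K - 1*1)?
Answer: 11610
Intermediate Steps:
t(C, K) = -1 + 2*K (t(C, K) = K + (K - 1) = K + (-1 + K) = -1 + 2*K)
(215*t(-4 - 1, 1))*T = (215*(-1 + 2*1))*54 = (215*(-1 + 2))*54 = (215*1)*54 = 215*54 = 11610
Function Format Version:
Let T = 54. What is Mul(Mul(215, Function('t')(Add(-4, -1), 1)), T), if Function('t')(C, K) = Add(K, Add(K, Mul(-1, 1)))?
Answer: 11610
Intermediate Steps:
Function('t')(C, K) = Add(-1, Mul(2, K)) (Function('t')(C, K) = Add(K, Add(K, -1)) = Add(K, Add(-1, K)) = Add(-1, Mul(2, K)))
Mul(Mul(215, Function('t')(Add(-4, -1), 1)), T) = Mul(Mul(215, Add(-1, Mul(2, 1))), 54) = Mul(Mul(215, Add(-1, 2)), 54) = Mul(Mul(215, 1), 54) = Mul(215, 54) = 11610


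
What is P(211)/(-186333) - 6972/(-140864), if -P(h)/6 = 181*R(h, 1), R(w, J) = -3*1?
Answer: 70014897/2187300976 ≈ 0.032010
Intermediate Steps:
R(w, J) = -3
P(h) = 3258 (P(h) = -1086*(-3) = -6*(-543) = 3258)
P(211)/(-186333) - 6972/(-140864) = 3258/(-186333) - 6972/(-140864) = 3258*(-1/186333) - 6972*(-1/140864) = -1086/62111 + 1743/35216 = 70014897/2187300976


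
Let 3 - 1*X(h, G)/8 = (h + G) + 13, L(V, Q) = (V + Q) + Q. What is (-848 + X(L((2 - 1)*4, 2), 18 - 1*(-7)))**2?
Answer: 1420864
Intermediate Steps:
L(V, Q) = V + 2*Q (L(V, Q) = (Q + V) + Q = V + 2*Q)
X(h, G) = -80 - 8*G - 8*h (X(h, G) = 24 - 8*((h + G) + 13) = 24 - 8*((G + h) + 13) = 24 - 8*(13 + G + h) = 24 + (-104 - 8*G - 8*h) = -80 - 8*G - 8*h)
(-848 + X(L((2 - 1)*4, 2), 18 - 1*(-7)))**2 = (-848 + (-80 - 8*(18 - 1*(-7)) - 8*((2 - 1)*4 + 2*2)))**2 = (-848 + (-80 - 8*(18 + 7) - 8*(1*4 + 4)))**2 = (-848 + (-80 - 8*25 - 8*(4 + 4)))**2 = (-848 + (-80 - 200 - 8*8))**2 = (-848 + (-80 - 200 - 64))**2 = (-848 - 344)**2 = (-1192)**2 = 1420864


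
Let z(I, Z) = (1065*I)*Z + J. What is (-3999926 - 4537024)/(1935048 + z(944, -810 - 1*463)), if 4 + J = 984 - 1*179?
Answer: 2845650/425962477 ≈ 0.0066805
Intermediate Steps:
J = 801 (J = -4 + (984 - 1*179) = -4 + (984 - 179) = -4 + 805 = 801)
z(I, Z) = 801 + 1065*I*Z (z(I, Z) = (1065*I)*Z + 801 = 1065*I*Z + 801 = 801 + 1065*I*Z)
(-3999926 - 4537024)/(1935048 + z(944, -810 - 1*463)) = (-3999926 - 4537024)/(1935048 + (801 + 1065*944*(-810 - 1*463))) = -8536950/(1935048 + (801 + 1065*944*(-810 - 463))) = -8536950/(1935048 + (801 + 1065*944*(-1273))) = -8536950/(1935048 + (801 - 1279823280)) = -8536950/(1935048 - 1279822479) = -8536950/(-1277887431) = -8536950*(-1/1277887431) = 2845650/425962477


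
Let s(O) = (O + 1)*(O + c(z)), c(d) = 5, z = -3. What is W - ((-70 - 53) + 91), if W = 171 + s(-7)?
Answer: 215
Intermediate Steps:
s(O) = (1 + O)*(5 + O) (s(O) = (O + 1)*(O + 5) = (1 + O)*(5 + O))
W = 183 (W = 171 + (5 + (-7)**2 + 6*(-7)) = 171 + (5 + 49 - 42) = 171 + 12 = 183)
W - ((-70 - 53) + 91) = 183 - ((-70 - 53) + 91) = 183 - (-123 + 91) = 183 - 1*(-32) = 183 + 32 = 215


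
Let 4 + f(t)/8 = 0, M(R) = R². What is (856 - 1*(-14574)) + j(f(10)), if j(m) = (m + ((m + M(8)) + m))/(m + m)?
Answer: 30861/2 ≈ 15431.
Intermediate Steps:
f(t) = -32 (f(t) = -32 + 8*0 = -32 + 0 = -32)
j(m) = (64 + 3*m)/(2*m) (j(m) = (m + ((m + 8²) + m))/(m + m) = (m + ((m + 64) + m))/((2*m)) = (m + ((64 + m) + m))*(1/(2*m)) = (m + (64 + 2*m))*(1/(2*m)) = (64 + 3*m)*(1/(2*m)) = (64 + 3*m)/(2*m))
(856 - 1*(-14574)) + j(f(10)) = (856 - 1*(-14574)) + (3/2 + 32/(-32)) = (856 + 14574) + (3/2 + 32*(-1/32)) = 15430 + (3/2 - 1) = 15430 + ½ = 30861/2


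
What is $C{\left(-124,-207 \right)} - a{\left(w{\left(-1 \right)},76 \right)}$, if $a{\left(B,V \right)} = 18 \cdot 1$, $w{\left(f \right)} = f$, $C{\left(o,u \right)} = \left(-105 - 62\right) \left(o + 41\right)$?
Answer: $13843$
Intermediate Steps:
$C{\left(o,u \right)} = -6847 - 167 o$ ($C{\left(o,u \right)} = - 167 \left(41 + o\right) = -6847 - 167 o$)
$a{\left(B,V \right)} = 18$
$C{\left(-124,-207 \right)} - a{\left(w{\left(-1 \right)},76 \right)} = \left(-6847 - -20708\right) - 18 = \left(-6847 + 20708\right) - 18 = 13861 - 18 = 13843$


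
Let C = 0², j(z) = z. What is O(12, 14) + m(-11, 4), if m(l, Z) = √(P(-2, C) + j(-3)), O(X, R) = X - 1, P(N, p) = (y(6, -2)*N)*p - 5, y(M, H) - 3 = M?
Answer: 11 + 2*I*√2 ≈ 11.0 + 2.8284*I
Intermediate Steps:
y(M, H) = 3 + M
C = 0
P(N, p) = -5 + 9*N*p (P(N, p) = ((3 + 6)*N)*p - 5 = (9*N)*p - 5 = 9*N*p - 5 = -5 + 9*N*p)
O(X, R) = -1 + X
m(l, Z) = 2*I*√2 (m(l, Z) = √((-5 + 9*(-2)*0) - 3) = √((-5 + 0) - 3) = √(-5 - 3) = √(-8) = 2*I*√2)
O(12, 14) + m(-11, 4) = (-1 + 12) + 2*I*√2 = 11 + 2*I*√2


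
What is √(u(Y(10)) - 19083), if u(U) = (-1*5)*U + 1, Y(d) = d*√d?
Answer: √(-19082 - 50*√10) ≈ 138.71*I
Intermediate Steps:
Y(d) = d^(3/2)
u(U) = 1 - 5*U (u(U) = -5*U + 1 = 1 - 5*U)
√(u(Y(10)) - 19083) = √((1 - 50*√10) - 19083) = √(-19082 - 50*√10)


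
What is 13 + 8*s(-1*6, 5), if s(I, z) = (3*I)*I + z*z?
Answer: 1077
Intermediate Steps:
s(I, z) = z² + 3*I² (s(I, z) = 3*I² + z² = z² + 3*I²)
13 + 8*s(-1*6, 5) = 13 + 8*(5² + 3*(-1*6)²) = 13 + 8*(25 + 3*(-6)²) = 13 + 8*(25 + 3*36) = 13 + 8*(25 + 108) = 13 + 8*133 = 13 + 1064 = 1077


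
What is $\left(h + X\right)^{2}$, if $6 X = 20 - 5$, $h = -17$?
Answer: $\frac{841}{4} \approx 210.25$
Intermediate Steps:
$X = \frac{5}{2}$ ($X = \frac{20 - 5}{6} = \frac{1}{6} \cdot 15 = \frac{5}{2} \approx 2.5$)
$\left(h + X\right)^{2} = \left(-17 + \frac{5}{2}\right)^{2} = \left(- \frac{29}{2}\right)^{2} = \frac{841}{4}$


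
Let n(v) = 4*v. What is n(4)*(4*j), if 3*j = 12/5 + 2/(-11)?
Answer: 7808/165 ≈ 47.321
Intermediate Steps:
j = 122/165 (j = (12/5 + 2/(-11))/3 = (12*(⅕) + 2*(-1/11))/3 = (12/5 - 2/11)/3 = (⅓)*(122/55) = 122/165 ≈ 0.73939)
n(4)*(4*j) = (4*4)*(4*(122/165)) = 16*(488/165) = 7808/165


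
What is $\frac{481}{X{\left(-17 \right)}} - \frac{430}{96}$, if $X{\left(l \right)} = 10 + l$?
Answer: $- \frac{24593}{336} \approx -73.193$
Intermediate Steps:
$\frac{481}{X{\left(-17 \right)}} - \frac{430}{96} = \frac{481}{10 - 17} - \frac{430}{96} = \frac{481}{-7} - \frac{215}{48} = 481 \left(- \frac{1}{7}\right) - \frac{215}{48} = - \frac{481}{7} - \frac{215}{48} = - \frac{24593}{336}$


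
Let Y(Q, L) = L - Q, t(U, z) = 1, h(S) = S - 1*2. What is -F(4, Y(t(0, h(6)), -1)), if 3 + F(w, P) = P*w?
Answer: 11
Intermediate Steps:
h(S) = -2 + S (h(S) = S - 2 = -2 + S)
F(w, P) = -3 + P*w
-F(4, Y(t(0, h(6)), -1)) = -(-3 + (-1 - 1*1)*4) = -(-3 + (-1 - 1)*4) = -(-3 - 2*4) = -(-3 - 8) = -1*(-11) = 11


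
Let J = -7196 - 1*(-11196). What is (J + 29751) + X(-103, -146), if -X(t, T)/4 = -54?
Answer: 33967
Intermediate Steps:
J = 4000 (J = -7196 + 11196 = 4000)
X(t, T) = 216 (X(t, T) = -4*(-54) = 216)
(J + 29751) + X(-103, -146) = (4000 + 29751) + 216 = 33751 + 216 = 33967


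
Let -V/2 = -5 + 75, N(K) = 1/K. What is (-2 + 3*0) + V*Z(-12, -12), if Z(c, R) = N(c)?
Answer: 29/3 ≈ 9.6667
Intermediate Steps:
V = -140 (V = -2*(-5 + 75) = -2*70 = -140)
Z(c, R) = 1/c
(-2 + 3*0) + V*Z(-12, -12) = (-2 + 3*0) - 140/(-12) = (-2 + 0) - 140*(-1/12) = -2 + 35/3 = 29/3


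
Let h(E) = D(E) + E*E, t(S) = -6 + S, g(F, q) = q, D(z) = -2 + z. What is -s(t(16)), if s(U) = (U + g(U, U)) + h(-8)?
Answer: -74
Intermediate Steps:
h(E) = -2 + E + E² (h(E) = (-2 + E) + E*E = (-2 + E) + E² = -2 + E + E²)
s(U) = 54 + 2*U (s(U) = (U + U) + (-2 - 8 + (-8)²) = 2*U + (-2 - 8 + 64) = 2*U + 54 = 54 + 2*U)
-s(t(16)) = -(54 + 2*(-6 + 16)) = -(54 + 2*10) = -(54 + 20) = -1*74 = -74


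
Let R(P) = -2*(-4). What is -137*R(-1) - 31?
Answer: -1127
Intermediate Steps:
R(P) = 8
-137*R(-1) - 31 = -137*8 - 31 = -1096 - 31 = -1127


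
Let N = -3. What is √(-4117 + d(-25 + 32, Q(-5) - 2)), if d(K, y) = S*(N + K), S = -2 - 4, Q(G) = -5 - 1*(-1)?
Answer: I*√4141 ≈ 64.351*I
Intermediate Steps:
Q(G) = -4 (Q(G) = -5 + 1 = -4)
S = -6
d(K, y) = 18 - 6*K (d(K, y) = -6*(-3 + K) = 18 - 6*K)
√(-4117 + d(-25 + 32, Q(-5) - 2)) = √(-4117 + (18 - 6*(-25 + 32))) = √(-4117 + (18 - 6*7)) = √(-4117 + (18 - 42)) = √(-4117 - 24) = √(-4141) = I*√4141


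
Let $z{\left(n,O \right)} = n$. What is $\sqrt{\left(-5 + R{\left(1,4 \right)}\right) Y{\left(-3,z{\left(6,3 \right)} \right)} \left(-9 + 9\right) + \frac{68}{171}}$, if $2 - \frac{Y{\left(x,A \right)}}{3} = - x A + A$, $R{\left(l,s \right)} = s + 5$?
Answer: $\frac{2 \sqrt{323}}{57} \approx 0.6306$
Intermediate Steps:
$R{\left(l,s \right)} = 5 + s$
$Y{\left(x,A \right)} = 6 - 3 A + 3 A x$ ($Y{\left(x,A \right)} = 6 - 3 \left(- x A + A\right) = 6 - 3 \left(- A x + A\right) = 6 - 3 \left(A - A x\right) = 6 + \left(- 3 A + 3 A x\right) = 6 - 3 A + 3 A x$)
$\sqrt{\left(-5 + R{\left(1,4 \right)}\right) Y{\left(-3,z{\left(6,3 \right)} \right)} \left(-9 + 9\right) + \frac{68}{171}} = \sqrt{\left(-5 + \left(5 + 4\right)\right) \left(6 - 18 + 3 \cdot 6 \left(-3\right)\right) \left(-9 + 9\right) + \frac{68}{171}} = \sqrt{\left(-5 + 9\right) \left(6 - 18 - 54\right) 0 + 68 \cdot \frac{1}{171}} = \sqrt{4 \left(-66\right) 0 + \frac{68}{171}} = \sqrt{\left(-264\right) 0 + \frac{68}{171}} = \sqrt{0 + \frac{68}{171}} = \sqrt{\frac{68}{171}} = \frac{2 \sqrt{323}}{57}$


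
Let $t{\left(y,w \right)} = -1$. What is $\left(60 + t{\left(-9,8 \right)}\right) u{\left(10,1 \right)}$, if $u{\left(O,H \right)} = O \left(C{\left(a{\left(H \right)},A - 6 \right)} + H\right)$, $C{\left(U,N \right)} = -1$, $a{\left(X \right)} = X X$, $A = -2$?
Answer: $0$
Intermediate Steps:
$a{\left(X \right)} = X^{2}$
$u{\left(O,H \right)} = O \left(-1 + H\right)$
$\left(60 + t{\left(-9,8 \right)}\right) u{\left(10,1 \right)} = \left(60 - 1\right) 10 \left(-1 + 1\right) = 59 \cdot 10 \cdot 0 = 59 \cdot 0 = 0$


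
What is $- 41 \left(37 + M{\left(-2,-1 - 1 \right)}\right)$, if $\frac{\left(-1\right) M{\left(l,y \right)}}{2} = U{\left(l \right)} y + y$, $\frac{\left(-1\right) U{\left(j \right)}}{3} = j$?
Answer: $-2665$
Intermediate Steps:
$U{\left(j \right)} = - 3 j$
$M{\left(l,y \right)} = - 2 y + 6 l y$ ($M{\left(l,y \right)} = - 2 \left(- 3 l y + y\right) = - 2 \left(y - 3 l y\right) = - 2 y + 6 l y$)
$- 41 \left(37 + M{\left(-2,-1 - 1 \right)}\right) = - 41 \left(37 + 2 \left(-1 - 1\right) \left(-1 + 3 \left(-2\right)\right)\right) = - 41 \left(37 + 2 \left(-1 - 1\right) \left(-1 - 6\right)\right) = - 41 \left(37 + 2 \left(-2\right) \left(-7\right)\right) = - 41 \left(37 + 28\right) = \left(-41\right) 65 = -2665$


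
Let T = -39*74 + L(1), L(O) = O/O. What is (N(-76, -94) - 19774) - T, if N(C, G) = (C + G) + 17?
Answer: -17042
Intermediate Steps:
L(O) = 1
T = -2885 (T = -39*74 + 1 = -2886 + 1 = -2885)
N(C, G) = 17 + C + G
(N(-76, -94) - 19774) - T = ((17 - 76 - 94) - 19774) - 1*(-2885) = (-153 - 19774) + 2885 = -19927 + 2885 = -17042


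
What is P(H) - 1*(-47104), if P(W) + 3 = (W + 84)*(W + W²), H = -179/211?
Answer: 442363046271/9393931 ≈ 47090.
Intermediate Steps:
H = -179/211 (H = -179*1/211 = -179/211 ≈ -0.84834)
P(W) = -3 + (84 + W)*(W + W²) (P(W) = -3 + (W + 84)*(W + W²) = -3 + (84 + W)*(W + W²))
P(H) - 1*(-47104) = (-3 + (-179/211)³ + 84*(-179/211) + 85*(-179/211)²) - 1*(-47104) = (-3 - 5735339/9393931 - 15036/211 + 85*(32041/44521)) + 47104 = (-3 - 5735339/9393931 - 15036/211 + 2723485/44521) + 47104 = -128679553/9393931 + 47104 = 442363046271/9393931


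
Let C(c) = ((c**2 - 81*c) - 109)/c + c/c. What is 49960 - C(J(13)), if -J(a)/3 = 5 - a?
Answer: 1200493/24 ≈ 50021.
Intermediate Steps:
J(a) = -15 + 3*a (J(a) = -3*(5 - a) = -15 + 3*a)
C(c) = 1 + (-109 + c**2 - 81*c)/c (C(c) = (-109 + c**2 - 81*c)/c + 1 = 1 + (-109 + c**2 - 81*c)/c)
49960 - C(J(13)) = 49960 - (-80 + (-15 + 3*13) - 109/(-15 + 3*13)) = 49960 - (-80 + (-15 + 39) - 109/(-15 + 39)) = 49960 - (-80 + 24 - 109/24) = 49960 - 1*(-1453/24) = 49960 + 1453/24 = 1200493/24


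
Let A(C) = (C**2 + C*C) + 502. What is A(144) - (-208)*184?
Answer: 80246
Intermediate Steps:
A(C) = 502 + 2*C**2 (A(C) = (C**2 + C**2) + 502 = 2*C**2 + 502 = 502 + 2*C**2)
A(144) - (-208)*184 = (502 + 2*144**2) - (-208)*184 = (502 + 2*20736) - 1*(-38272) = (502 + 41472) + 38272 = 41974 + 38272 = 80246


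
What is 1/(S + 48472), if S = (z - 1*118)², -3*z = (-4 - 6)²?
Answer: 9/642364 ≈ 1.4011e-5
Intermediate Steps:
z = -100/3 (z = -(-4 - 6)²/3 = -⅓*(-10)² = -⅓*100 = -100/3 ≈ -33.333)
S = 206116/9 (S = (-100/3 - 1*118)² = (-100/3 - 118)² = (-454/3)² = 206116/9 ≈ 22902.)
1/(S + 48472) = 1/(206116/9 + 48472) = 1/(642364/9) = 9/642364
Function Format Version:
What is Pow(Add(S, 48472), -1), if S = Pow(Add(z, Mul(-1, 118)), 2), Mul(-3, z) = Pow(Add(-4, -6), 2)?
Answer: Rational(9, 642364) ≈ 1.4011e-5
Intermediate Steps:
z = Rational(-100, 3) (z = Mul(Rational(-1, 3), Pow(Add(-4, -6), 2)) = Mul(Rational(-1, 3), Pow(-10, 2)) = Mul(Rational(-1, 3), 100) = Rational(-100, 3) ≈ -33.333)
S = Rational(206116, 9) (S = Pow(Add(Rational(-100, 3), Mul(-1, 118)), 2) = Pow(Add(Rational(-100, 3), -118), 2) = Pow(Rational(-454, 3), 2) = Rational(206116, 9) ≈ 22902.)
Pow(Add(S, 48472), -1) = Pow(Add(Rational(206116, 9), 48472), -1) = Pow(Rational(642364, 9), -1) = Rational(9, 642364)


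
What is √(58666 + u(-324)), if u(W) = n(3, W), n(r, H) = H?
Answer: √58342 ≈ 241.54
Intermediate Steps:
u(W) = W
√(58666 + u(-324)) = √(58666 - 324) = √58342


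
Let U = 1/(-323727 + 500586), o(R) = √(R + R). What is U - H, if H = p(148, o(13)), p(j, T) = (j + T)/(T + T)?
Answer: -176857/353718 - 37*√26/13 ≈ -15.013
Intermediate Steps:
o(R) = √2*√R (o(R) = √(2*R) = √2*√R)
U = 1/176859 ≈ 5.6542e-6
p(j, T) = (T + j)/(2*T) (p(j, T) = (T + j)/((2*T)) = (T + j)*(1/(2*T)) = (T + j)/(2*T))
H = √26*(148 + √26)/52 (H = (√2*√13 + 148)/(2*((√2*√13))) = (√26 + 148)/(2*(√26)) = (√26/26)*(148 + √26)/2 = √26*(148 + √26)/52 ≈ 15.013)
U - H = 1/176859 - (½ + 37*√26/13) = 1/176859 + (-½ - 37*√26/13) = -176857/353718 - 37*√26/13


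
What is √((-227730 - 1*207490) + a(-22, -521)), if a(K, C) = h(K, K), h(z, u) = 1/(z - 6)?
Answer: I*√85303127/14 ≈ 659.71*I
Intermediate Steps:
h(z, u) = 1/(-6 + z)
a(K, C) = 1/(-6 + K)
√((-227730 - 1*207490) + a(-22, -521)) = √((-227730 - 1*207490) + 1/(-6 - 22)) = √((-227730 - 207490) + 1/(-28)) = √(-435220 - 1/28) = √(-12186161/28) = I*√85303127/14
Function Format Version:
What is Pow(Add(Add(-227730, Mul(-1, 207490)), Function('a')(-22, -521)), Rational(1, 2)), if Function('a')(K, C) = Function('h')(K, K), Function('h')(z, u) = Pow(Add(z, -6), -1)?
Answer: Mul(Rational(1, 14), I, Pow(85303127, Rational(1, 2))) ≈ Mul(659.71, I)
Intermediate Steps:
Function('h')(z, u) = Pow(Add(-6, z), -1)
Function('a')(K, C) = Pow(Add(-6, K), -1)
Pow(Add(Add(-227730, Mul(-1, 207490)), Function('a')(-22, -521)), Rational(1, 2)) = Pow(Add(Add(-227730, Mul(-1, 207490)), Pow(Add(-6, -22), -1)), Rational(1, 2)) = Pow(Add(Add(-227730, -207490), Pow(-28, -1)), Rational(1, 2)) = Pow(Add(-435220, Rational(-1, 28)), Rational(1, 2)) = Pow(Rational(-12186161, 28), Rational(1, 2)) = Mul(Rational(1, 14), I, Pow(85303127, Rational(1, 2)))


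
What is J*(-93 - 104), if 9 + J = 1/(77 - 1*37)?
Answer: 70723/40 ≈ 1768.1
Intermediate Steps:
J = -359/40 (J = -9 + 1/(77 - 1*37) = -9 + 1/(77 - 37) = -9 + 1/40 = -359/40 ≈ -8.9750)
J*(-93 - 104) = -359*(-93 - 104)/40 = -359/40*(-197) = 70723/40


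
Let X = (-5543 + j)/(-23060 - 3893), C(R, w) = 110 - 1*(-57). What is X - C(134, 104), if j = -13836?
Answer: -4481772/26953 ≈ -166.28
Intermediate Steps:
C(R, w) = 167 (C(R, w) = 110 + 57 = 167)
X = 19379/26953 (X = (-5543 - 13836)/(-23060 - 3893) = -19379/(-26953) = -19379*(-1/26953) = 19379/26953 ≈ 0.71899)
X - C(134, 104) = 19379/26953 - 1*167 = 19379/26953 - 167 = -4481772/26953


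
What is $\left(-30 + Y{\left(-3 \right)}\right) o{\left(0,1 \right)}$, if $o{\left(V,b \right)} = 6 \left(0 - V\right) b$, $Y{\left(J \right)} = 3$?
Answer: $0$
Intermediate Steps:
$o{\left(V,b \right)} = - 6 V b$ ($o{\left(V,b \right)} = 6 \left(- V\right) b = - 6 V b$)
$\left(-30 + Y{\left(-3 \right)}\right) o{\left(0,1 \right)} = \left(-30 + 3\right) \left(\left(-6\right) 0 \cdot 1\right) = \left(-27\right) 0 = 0$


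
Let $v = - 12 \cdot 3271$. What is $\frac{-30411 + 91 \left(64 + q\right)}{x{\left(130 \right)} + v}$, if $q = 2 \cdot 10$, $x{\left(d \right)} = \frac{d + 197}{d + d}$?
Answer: $\frac{1973140}{3401731} \approx 0.58004$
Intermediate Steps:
$x{\left(d \right)} = \frac{197 + d}{2 d}$
$q = 20$
$v = -39252$ ($v = \left(-1\right) 39252 = -39252$)
$\frac{-30411 + 91 \left(64 + q\right)}{x{\left(130 \right)} + v} = \frac{-30411 + 91 \left(64 + 20\right)}{\frac{197 + 130}{2 \cdot 130} - 39252} = \frac{-30411 + 91 \cdot 84}{\frac{1}{2} \cdot \frac{1}{130} \cdot 327 - 39252} = \frac{-30411 + 7644}{\frac{327}{260} - 39252} = - \frac{22767}{- \frac{10205193}{260}} = \left(-22767\right) \left(- \frac{260}{10205193}\right) = \frac{1973140}{3401731}$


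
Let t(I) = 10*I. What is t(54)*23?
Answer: 12420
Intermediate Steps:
t(54)*23 = (10*54)*23 = 540*23 = 12420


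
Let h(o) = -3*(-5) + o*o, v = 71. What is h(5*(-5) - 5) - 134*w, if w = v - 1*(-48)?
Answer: -15031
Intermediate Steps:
h(o) = 15 + o²
w = 119 (w = 71 - 1*(-48) = 71 + 48 = 119)
h(5*(-5) - 5) - 134*w = (15 + (5*(-5) - 5)²) - 134*119 = (15 + (-25 - 5)²) - 15946 = (15 + (-30)²) - 15946 = (15 + 900) - 15946 = 915 - 15946 = -15031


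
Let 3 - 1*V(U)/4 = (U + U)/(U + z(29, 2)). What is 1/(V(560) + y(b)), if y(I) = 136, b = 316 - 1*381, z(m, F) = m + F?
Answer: 591/82988 ≈ 0.0071215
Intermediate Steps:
z(m, F) = F + m
V(U) = 12 - 8*U/(31 + U) (V(U) = 12 - 4*(U + U)/(U + (2 + 29)) = 12 - 4*2*U/(U + 31) = 12 - 4*2*U/(31 + U) = 12 - 8*U/(31 + U))
b = -65 (b = 316 - 381 = -65)
1/(V(560) + y(b)) = 1/(4*(93 + 560)/(31 + 560) + 136) = 1/(4*653/591 + 136) = 1/(4*(1/591)*653 + 136) = 1/(2612/591 + 136) = 1/(82988/591) = 591/82988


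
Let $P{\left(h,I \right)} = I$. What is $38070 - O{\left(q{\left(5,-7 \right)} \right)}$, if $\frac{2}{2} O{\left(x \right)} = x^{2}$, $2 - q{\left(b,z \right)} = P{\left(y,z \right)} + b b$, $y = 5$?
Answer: $37814$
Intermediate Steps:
$q{\left(b,z \right)} = 2 - z - b^{2}$ ($q{\left(b,z \right)} = 2 - \left(z + b b\right) = 2 - \left(z + b^{2}\right) = 2 - z - b^{2}$)
$O{\left(x \right)} = x^{2}$
$38070 - O{\left(q{\left(5,-7 \right)} \right)} = 38070 - \left(2 - -7 - 5^{2}\right)^{2} = 38070 - \left(2 + 7 - 25\right)^{2} = 38070 - \left(-16\right)^{2} = 38070 - 256 = 37814$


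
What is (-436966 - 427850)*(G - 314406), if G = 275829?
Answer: 33362006832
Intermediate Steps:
(-436966 - 427850)*(G - 314406) = (-436966 - 427850)*(275829 - 314406) = -864816*(-38577) = 33362006832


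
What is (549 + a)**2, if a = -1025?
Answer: 226576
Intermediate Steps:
(549 + a)**2 = (549 - 1025)**2 = (-476)**2 = 226576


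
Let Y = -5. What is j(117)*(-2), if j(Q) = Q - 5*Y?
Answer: -284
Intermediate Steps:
j(Q) = 25 + Q (j(Q) = Q - 5*(-5) = Q + 25 = 25 + Q)
j(117)*(-2) = (25 + 117)*(-2) = 142*(-2) = -284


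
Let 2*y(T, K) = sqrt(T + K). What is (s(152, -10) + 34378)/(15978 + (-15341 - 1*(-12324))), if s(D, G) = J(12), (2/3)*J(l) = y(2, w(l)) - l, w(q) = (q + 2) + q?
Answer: 34360/12961 + 3*sqrt(7)/25922 ≈ 2.6513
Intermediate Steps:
w(q) = 2 + 2*q (w(q) = (2 + q) + q = 2 + 2*q)
y(T, K) = sqrt(K + T)/2 (y(T, K) = sqrt(T + K)/2 = sqrt(K + T)/2)
J(l) = -3*l/2 + 3*sqrt(4 + 2*l)/4 (J(l) = 3*(sqrt((2 + 2*l) + 2)/2 - l)/2 = 3*(sqrt(4 + 2*l)/2 - l)/2 = -3*l/2 + 3*sqrt(4 + 2*l)/4)
s(D, G) = -18 + 3*sqrt(7)/2 (s(D, G) = -3/2*12 + 3*sqrt(4 + 2*12)/4 = -18 + 3*sqrt(4 + 24)/4 = -18 + 3*sqrt(28)/4 = -18 + 3*(2*sqrt(7))/4 = -18 + 3*sqrt(7)/2)
(s(152, -10) + 34378)/(15978 + (-15341 - 1*(-12324))) = ((-18 + 3*sqrt(7)/2) + 34378)/(15978 + (-15341 - 1*(-12324))) = (34360 + 3*sqrt(7)/2)/(15978 + (-15341 + 12324)) = (34360 + 3*sqrt(7)/2)/(15978 - 3017) = (34360 + 3*sqrt(7)/2)/12961 = (34360 + 3*sqrt(7)/2)*(1/12961) = 34360/12961 + 3*sqrt(7)/25922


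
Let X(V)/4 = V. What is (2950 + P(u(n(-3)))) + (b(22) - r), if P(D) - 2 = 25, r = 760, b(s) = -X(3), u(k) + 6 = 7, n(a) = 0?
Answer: 2205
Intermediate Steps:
u(k) = 1 (u(k) = -6 + 7 = 1)
X(V) = 4*V
b(s) = -12 (b(s) = -4*3 = -1*12 = -12)
P(D) = 27 (P(D) = 2 + 25 = 27)
(2950 + P(u(n(-3)))) + (b(22) - r) = (2950 + 27) + (-12 - 1*760) = 2977 + (-12 - 760) = 2977 - 772 = 2205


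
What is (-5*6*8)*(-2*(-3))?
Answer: -1440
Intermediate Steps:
(-5*6*8)*(-2*(-3)) = -30*8*6 = -240*6 = -1440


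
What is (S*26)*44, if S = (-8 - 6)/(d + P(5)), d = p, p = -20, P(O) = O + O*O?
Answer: -8008/5 ≈ -1601.6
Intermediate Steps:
P(O) = O + O²
d = -20
S = -7/5 (S = (-8 - 6)/(-20 + 5*(1 + 5)) = -14/(-20 + 5*6) = -14/(-20 + 30) = -14/10 = -14*⅒ = -7/5 ≈ -1.4000)
(S*26)*44 = -7/5*26*44 = -182/5*44 = -8008/5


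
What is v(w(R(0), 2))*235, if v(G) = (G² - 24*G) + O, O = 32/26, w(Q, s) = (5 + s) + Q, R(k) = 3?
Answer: -423940/13 ≈ -32611.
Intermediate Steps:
w(Q, s) = 5 + Q + s
O = 16/13 (O = 32*(1/26) = 16/13 ≈ 1.2308)
v(G) = 16/13 + G² - 24*G (v(G) = (G² - 24*G) + 16/13 = 16/13 + G² - 24*G)
v(w(R(0), 2))*235 = (16/13 + (5 + 3 + 2)² - 24*(5 + 3 + 2))*235 = (16/13 + 10² - 24*10)*235 = (16/13 + 100 - 240)*235 = -1804/13*235 = -423940/13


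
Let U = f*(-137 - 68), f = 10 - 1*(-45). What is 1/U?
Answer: -1/11275 ≈ -8.8692e-5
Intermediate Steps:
f = 55 (f = 10 + 45 = 55)
U = -11275 (U = 55*(-137 - 68) = 55*(-205) = -11275)
1/U = 1/(-11275) = -1/11275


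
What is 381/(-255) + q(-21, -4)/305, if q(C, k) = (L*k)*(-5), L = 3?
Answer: -6727/5185 ≈ -1.2974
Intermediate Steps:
q(C, k) = -15*k (q(C, k) = (3*k)*(-5) = -15*k)
381/(-255) + q(-21, -4)/305 = 381/(-255) - 15*(-4)/305 = 381*(-1/255) + 60*(1/305) = -127/85 + 12/61 = -6727/5185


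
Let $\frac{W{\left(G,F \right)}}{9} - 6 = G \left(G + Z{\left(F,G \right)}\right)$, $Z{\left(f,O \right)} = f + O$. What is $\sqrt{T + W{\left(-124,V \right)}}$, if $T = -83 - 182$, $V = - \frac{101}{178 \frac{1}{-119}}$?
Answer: $\frac{\sqrt{1593720419}}{89} \approx 448.56$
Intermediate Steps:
$V = \frac{12019}{178}$ ($V = - \frac{101}{178 \left(- \frac{1}{119}\right)} = - \frac{101}{- \frac{178}{119}} = \left(-101\right) \left(- \frac{119}{178}\right) = \frac{12019}{178} \approx 67.522$)
$Z{\left(f,O \right)} = O + f$
$W{\left(G,F \right)} = 54 + 9 G \left(F + 2 G\right)$ ($W{\left(G,F \right)} = 54 + 9 G \left(G + \left(G + F\right)\right) = 54 + 9 G \left(G + \left(F + G\right)\right) = 54 + 9 G \left(F + 2 G\right)$)
$T = -265$ ($T = -83 - 182 = -265$)
$\sqrt{T + W{\left(-124,V \right)}} = \sqrt{-265 + \left(54 + 9 \left(-124\right)^{2} + 9 \left(-124\right) \left(\frac{12019}{178} - 124\right)\right)} = \sqrt{-265 + \left(54 + 9 \cdot 15376 + 9 \left(-124\right) \left(- \frac{10053}{178}\right)\right)} = \sqrt{-265 + \left(54 + 138384 + \frac{5609574}{89}\right)} = \sqrt{-265 + \frac{17930556}{89}} = \sqrt{\frac{17906971}{89}} = \frac{\sqrt{1593720419}}{89}$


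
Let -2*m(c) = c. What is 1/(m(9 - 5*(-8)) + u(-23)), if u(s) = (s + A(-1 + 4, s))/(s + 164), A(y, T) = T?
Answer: -282/7001 ≈ -0.040280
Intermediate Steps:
u(s) = 2*s/(164 + s) (u(s) = (s + s)/(s + 164) = (2*s)/(164 + s) = 2*s/(164 + s))
m(c) = -c/2
1/(m(9 - 5*(-8)) + u(-23)) = 1/(-(9 - 5*(-8))/2 + 2*(-23)/(164 - 23)) = 1/(-(9 + 40)/2 + 2*(-23)/141) = 1/(-½*49 + 2*(-23)*(1/141)) = 1/(-49/2 - 46/141) = 1/(-7001/282) = -282/7001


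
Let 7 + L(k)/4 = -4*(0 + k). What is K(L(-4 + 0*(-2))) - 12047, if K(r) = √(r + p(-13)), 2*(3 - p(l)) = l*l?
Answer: -12047 + I*√182/2 ≈ -12047.0 + 6.7454*I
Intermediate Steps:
p(l) = 3 - l²/2 (p(l) = 3 - l*l/2 = 3 - l²/2)
L(k) = -28 - 16*k (L(k) = -28 + 4*(-4*(0 + k)) = -28 + 4*(-4*k) = -28 - 16*k)
K(r) = √(-163/2 + r) (K(r) = √(r + (3 - ½*(-13)²)) = √(r + (3 - ½*169)) = √(r + (3 - 169/2)) = √(r - 163/2) = √(-163/2 + r))
K(L(-4 + 0*(-2))) - 12047 = √(-326 + 4*(-28 - 16*(-4 + 0*(-2))))/2 - 12047 = √(-326 + 4*(-28 - 16*(-4 + 0)))/2 - 12047 = √(-326 + 4*(-28 - 16*(-4)))/2 - 12047 = √(-326 + 4*(-28 + 64))/2 - 12047 = √(-326 + 4*36)/2 - 12047 = √(-326 + 144)/2 - 12047 = √(-182)/2 - 12047 = (I*√182)/2 - 12047 = I*√182/2 - 12047 = -12047 + I*√182/2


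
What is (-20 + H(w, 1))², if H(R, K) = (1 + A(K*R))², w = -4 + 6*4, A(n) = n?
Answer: 177241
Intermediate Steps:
w = 20 (w = -4 + 24 = 20)
H(R, K) = (1 + K*R)²
(-20 + H(w, 1))² = (-20 + (1 + 1*20)²)² = (-20 + (1 + 20)²)² = (-20 + 21²)² = (-20 + 441)² = 421² = 177241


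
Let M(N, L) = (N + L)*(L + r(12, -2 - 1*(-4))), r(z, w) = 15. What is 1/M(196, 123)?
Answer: 1/44022 ≈ 2.2716e-5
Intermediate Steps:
M(N, L) = (15 + L)*(L + N) (M(N, L) = (N + L)*(L + 15) = (L + N)*(15 + L) = (15 + L)*(L + N))
1/M(196, 123) = 1/(123**2 + 15*123 + 15*196 + 123*196) = 1/(15129 + 1845 + 2940 + 24108) = 1/44022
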